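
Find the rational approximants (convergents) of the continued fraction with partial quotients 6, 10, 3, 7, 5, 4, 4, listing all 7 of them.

6/1, 61/10, 189/31, 1384/227, 7109/1166, 29820/4891, 126389/20730

Using the convergent recurrence p_i = a_i*p_{i-1} + p_{i-2}, q_i = a_i*q_{i-1} + q_{i-2} with p_{-2}=0, p_{-1}=1, q_{-2}=1, q_{-1}=0:
  i=0: a_0=6, p_0 = 6*1 + 0 = 6, q_0 = 6*0 + 1 = 1.
  i=1: a_1=10, p_1 = 10*6 + 1 = 61, q_1 = 10*1 + 0 = 10.
  i=2: a_2=3, p_2 = 3*61 + 6 = 189, q_2 = 3*10 + 1 = 31.
  i=3: a_3=7, p_3 = 7*189 + 61 = 1384, q_3 = 7*31 + 10 = 227.
  i=4: a_4=5, p_4 = 5*1384 + 189 = 7109, q_4 = 5*227 + 31 = 1166.
  i=5: a_5=4, p_5 = 4*7109 + 1384 = 29820, q_5 = 4*1166 + 227 = 4891.
  i=6: a_6=4, p_6 = 4*29820 + 7109 = 126389, q_6 = 4*4891 + 1166 = 20730.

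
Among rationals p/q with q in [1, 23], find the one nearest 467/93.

Expand x = 467/93 as a continued fraction with the Euclidean algorithm:
  467 = 5*93 + 2, so a_0 = 5.
  93 = 46*2 + 1, so a_1 = 46.
  2 = 2*1 + 0, so a_2 = 2.
so x = [5; 46, 2].
Convergents (p_i = a_i*p_{i-1} + p_{i-2}, q_i = a_i*q_{i-1} + q_{i-2} with p_{-2}=0, p_{-1}=1, q_{-2}=1, q_{-1}=0), until the denominator exceeds 23:
  i=0: a_0=5, p_0 = 5*1 + 0 = 5, q_0 = 5*0 + 1 = 1.
  i=1: a_1=46, p_1 = 46*5 + 1 = 231, q_1 = 46*1 + 0 = 46.
q_1 = 46 > 23, so the last convergent with denominator <= 23 is p_0/q_0 = 5/1.
The closest fraction with denominator <= 23 is either p_0/q_0 or the intermediate fraction (k*p_0 + p_{-1})/(k*q_0 + q_{-1}) with the largest k >= 1 whose denominator stays <= 23; these approach x as k grows, and every other convergent or intermediate fraction in range is farther away.
Largest k: floor((23 - q_{-1})/q_0) = floor((23 - 0)/1) = 23 (using the seeds p_{-1} = 1, q_{-1} = 0).
That gives (23*5 + 1)/(23*1 + 0) = 116/23.
Compare the errors: |x - 5/1| = |467*1 - 5*93|/(93*1) = 2/93, and |x - 116/23| = |467*23 - 116*93|/(93*23) = 47/2139.
Cross-multiplying, 2*2139 = 4278 < 4371 = 47*93, so 2/93 is smaller: the convergent 5/1 is closer to x than 116/23.

5/1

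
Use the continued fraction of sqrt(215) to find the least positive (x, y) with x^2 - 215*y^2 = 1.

(x, y) = (44, 3)

First expand sqrt(215) as a continued fraction. With x_i = (sqrt(215) + m_i)/d_i and (m_0, d_0) = (0, 1): a_0 = floor(sqrt(215)) = 14, since 14^2 = 196 <= 215 < 225 = 15^2.
Iterate m_{i+1} = d_i*a_i - m_i, d_{i+1} = (215 - m_{i+1}^2)/d_i, a_{i+1} = floor((a_0 + m_{i+1})/d_{i+1}):
  m_1 = 1*14 - 0 = 14, d_1 = (215 - 14^2)/1 = 19/1 = 19, a_1 = floor((14 + 14)/19) = 1.
  m_2 = 19*1 - 14 = 5, d_2 = (215 - 5^2)/19 = 190/19 = 10, a_2 = floor((14 + 5)/10) = 1.
  m_3 = 10*1 - 5 = 5, d_3 = (215 - 5^2)/10 = 190/10 = 19, a_3 = floor((14 + 5)/19) = 1.
  m_4 = 19*1 - 5 = 14, d_4 = (215 - 14^2)/19 = 19/19 = 1, a_4 = floor((14 + 14)/1) = 28.
  m_5 = 1*28 - 14 = 14, d_5 = (215 - 14^2)/1 = 19/1 = 19: (m_5, d_5) = (m_1, d_1) = (14, 19), so from here the quotients repeat a_1, ..., a_4; the period length is 4.
So sqrt(215) = [14; (1, 1, 1, 28)] with period length k = 4.
k is even, so the fundamental solution of x^2 - 215y^2 = 1 is (p_{k-1}, q_{k-1}) = (p_3, q_3); compute convergents through index 3.
Convergents (p_i = a_i*p_{i-1} + p_{i-2}, q_i = a_i*q_{i-1} + q_{i-2} with p_{-2}=0, p_{-1}=1, q_{-2}=1, q_{-1}=0):
  i=0: a_0=14, p_0 = 14*1 + 0 = 14, q_0 = 14*0 + 1 = 1.
  i=1: a_1=1, p_1 = 1*14 + 1 = 15, q_1 = 1*1 + 0 = 1.
  i=2: a_2=1, p_2 = 1*15 + 14 = 29, q_2 = 1*1 + 1 = 2.
  i=3: a_3=1, p_3 = 1*29 + 15 = 44, q_3 = 1*2 + 1 = 3.
Check: 44^2 - 215*3^2 = 1936 - 1935 = 1, so (x, y) = (44, 3) solves the equation, and by the theorem it is the least positive solution.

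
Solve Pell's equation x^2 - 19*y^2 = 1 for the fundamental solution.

First expand sqrt(19) as a continued fraction. With x_i = (sqrt(19) + m_i)/d_i and (m_0, d_0) = (0, 1): a_0 = floor(sqrt(19)) = 4, since 4^2 = 16 <= 19 < 25 = 5^2.
Iterate m_{i+1} = d_i*a_i - m_i, d_{i+1} = (19 - m_{i+1}^2)/d_i, a_{i+1} = floor((a_0 + m_{i+1})/d_{i+1}):
  m_1 = 1*4 - 0 = 4, d_1 = (19 - 4^2)/1 = 3/1 = 3, a_1 = floor((4 + 4)/3) = 2.
  m_2 = 3*2 - 4 = 2, d_2 = (19 - 2^2)/3 = 15/3 = 5, a_2 = floor((4 + 2)/5) = 1.
  m_3 = 5*1 - 2 = 3, d_3 = (19 - 3^2)/5 = 10/5 = 2, a_3 = floor((4 + 3)/2) = 3.
  m_4 = 2*3 - 3 = 3, d_4 = (19 - 3^2)/2 = 10/2 = 5, a_4 = floor((4 + 3)/5) = 1.
  m_5 = 5*1 - 3 = 2, d_5 = (19 - 2^2)/5 = 15/5 = 3, a_5 = floor((4 + 2)/3) = 2.
  m_6 = 3*2 - 2 = 4, d_6 = (19 - 4^2)/3 = 3/3 = 1, a_6 = floor((4 + 4)/1) = 8.
  m_7 = 1*8 - 4 = 4, d_7 = (19 - 4^2)/1 = 3/1 = 3: (m_7, d_7) = (m_1, d_1) = (4, 3), so from here the quotients repeat a_1, ..., a_6; the period length is 6.
So sqrt(19) = [4; (2, 1, 3, 1, 2, 8)] with period length k = 6.
k is even, so the fundamental solution of x^2 - 19y^2 = 1 is (p_{k-1}, q_{k-1}) = (p_5, q_5); compute convergents through index 5.
Convergents (p_i = a_i*p_{i-1} + p_{i-2}, q_i = a_i*q_{i-1} + q_{i-2} with p_{-2}=0, p_{-1}=1, q_{-2}=1, q_{-1}=0):
  i=0: a_0=4, p_0 = 4*1 + 0 = 4, q_0 = 4*0 + 1 = 1.
  i=1: a_1=2, p_1 = 2*4 + 1 = 9, q_1 = 2*1 + 0 = 2.
  i=2: a_2=1, p_2 = 1*9 + 4 = 13, q_2 = 1*2 + 1 = 3.
  i=3: a_3=3, p_3 = 3*13 + 9 = 48, q_3 = 3*3 + 2 = 11.
  i=4: a_4=1, p_4 = 1*48 + 13 = 61, q_4 = 1*11 + 3 = 14.
  i=5: a_5=2, p_5 = 2*61 + 48 = 170, q_5 = 2*14 + 11 = 39.
Check: 170^2 - 19*39^2 = 28900 - 28899 = 1, so (x, y) = (170, 39) solves the equation, and by the theorem it is the least positive solution.

(x, y) = (170, 39)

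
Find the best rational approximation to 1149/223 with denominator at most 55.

Expand x = 1149/223 as a continued fraction with the Euclidean algorithm:
  1149 = 5*223 + 34, so a_0 = 5.
  223 = 6*34 + 19, so a_1 = 6.
  34 = 1*19 + 15, so a_2 = 1.
  19 = 1*15 + 4, so a_3 = 1.
  15 = 3*4 + 3, so a_4 = 3.
  4 = 1*3 + 1, so a_5 = 1.
  3 = 3*1 + 0, so a_6 = 3.
so x = [5; 6, 1, 1, 3, 1, 3].
Convergents (p_i = a_i*p_{i-1} + p_{i-2}, q_i = a_i*q_{i-1} + q_{i-2} with p_{-2}=0, p_{-1}=1, q_{-2}=1, q_{-1}=0), until the denominator exceeds 55:
  i=0: a_0=5, p_0 = 5*1 + 0 = 5, q_0 = 5*0 + 1 = 1.
  i=1: a_1=6, p_1 = 6*5 + 1 = 31, q_1 = 6*1 + 0 = 6.
  i=2: a_2=1, p_2 = 1*31 + 5 = 36, q_2 = 1*6 + 1 = 7.
  i=3: a_3=1, p_3 = 1*36 + 31 = 67, q_3 = 1*7 + 6 = 13.
  i=4: a_4=3, p_4 = 3*67 + 36 = 237, q_4 = 3*13 + 7 = 46.
  i=5: a_5=1, p_5 = 1*237 + 67 = 304, q_5 = 1*46 + 13 = 59.
q_5 = 59 > 55, so the last convergent with denominator <= 55 is p_4/q_4 = 237/46.
The closest fraction with denominator <= 55 is either p_4/q_4 or the intermediate fraction (k*p_4 + p_3)/(k*q_4 + q_3) with the largest k >= 1 whose denominator stays <= 55; these approach x as k grows, and every other convergent or intermediate fraction in range is farther away.
Largest k: floor((55 - q_3)/q_4) = floor((55 - 13)/46) = 0.
Since k = 0, no intermediate fraction beyond p_4/q_4 has denominator <= 55, so the convergent 237/46 is the closest (its error is |1149*46 - 237*223|/(223*46) = 3/10258).

237/46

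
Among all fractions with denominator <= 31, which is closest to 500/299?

52/31

Expand x = 500/299 as a continued fraction with the Euclidean algorithm:
  500 = 1*299 + 201, so a_0 = 1.
  299 = 1*201 + 98, so a_1 = 1.
  201 = 2*98 + 5, so a_2 = 2.
  98 = 19*5 + 3, so a_3 = 19.
  5 = 1*3 + 2, so a_4 = 1.
  3 = 1*2 + 1, so a_5 = 1.
  2 = 2*1 + 0, so a_6 = 2.
so x = [1; 1, 2, 19, 1, 1, 2].
Convergents (p_i = a_i*p_{i-1} + p_{i-2}, q_i = a_i*q_{i-1} + q_{i-2} with p_{-2}=0, p_{-1}=1, q_{-2}=1, q_{-1}=0), until the denominator exceeds 31:
  i=0: a_0=1, p_0 = 1*1 + 0 = 1, q_0 = 1*0 + 1 = 1.
  i=1: a_1=1, p_1 = 1*1 + 1 = 2, q_1 = 1*1 + 0 = 1.
  i=2: a_2=2, p_2 = 2*2 + 1 = 5, q_2 = 2*1 + 1 = 3.
  i=3: a_3=19, p_3 = 19*5 + 2 = 97, q_3 = 19*3 + 1 = 58.
q_3 = 58 > 31, so the last convergent with denominator <= 31 is p_2/q_2 = 5/3.
The closest fraction with denominator <= 31 is either p_2/q_2 or the intermediate fraction (k*p_2 + p_1)/(k*q_2 + q_1) with the largest k >= 1 whose denominator stays <= 31; these approach x as k grows, and every other convergent or intermediate fraction in range is farther away.
Largest k: floor((31 - q_1)/q_2) = floor((31 - 1)/3) = 10.
That gives (10*5 + 2)/(10*3 + 1) = 52/31.
Compare the errors: |x - 5/3| = |500*3 - 5*299|/(299*3) = 5/897, and |x - 52/31| = |500*31 - 52*299|/(299*31) = 48/9269.
Cross-multiplying, 48*897 = 43056 < 46345 = 5*9269, so 48/9269 is smaller: the intermediate fraction 52/31 is closer to x than 5/3.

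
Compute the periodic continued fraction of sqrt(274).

[16; (1, 1, 4, 4, 1, 1, 32)]

Write x_i = (sqrt(274) + m_i)/d_i with (m_0, d_0) = (0, 1). a_0 = floor(sqrt(274)) = 16, since 16^2 = 256 <= 274 < 289 = 17^2.
Iterate m_{i+1} = d_i*a_i - m_i, d_{i+1} = (274 - m_{i+1}^2)/d_i, a_{i+1} = floor((a_0 + m_{i+1})/d_{i+1}):
  m_1 = 1*16 - 0 = 16, d_1 = (274 - 16^2)/1 = 18/1 = 18, a_1 = floor((16 + 16)/18) = 1.
  m_2 = 18*1 - 16 = 2, d_2 = (274 - 2^2)/18 = 270/18 = 15, a_2 = floor((16 + 2)/15) = 1.
  m_3 = 15*1 - 2 = 13, d_3 = (274 - 13^2)/15 = 105/15 = 7, a_3 = floor((16 + 13)/7) = 4.
  m_4 = 7*4 - 13 = 15, d_4 = (274 - 15^2)/7 = 49/7 = 7, a_4 = floor((16 + 15)/7) = 4.
  m_5 = 7*4 - 15 = 13, d_5 = (274 - 13^2)/7 = 105/7 = 15, a_5 = floor((16 + 13)/15) = 1.
  m_6 = 15*1 - 13 = 2, d_6 = (274 - 2^2)/15 = 270/15 = 18, a_6 = floor((16 + 2)/18) = 1.
  m_7 = 18*1 - 2 = 16, d_7 = (274 - 16^2)/18 = 18/18 = 1, a_7 = floor((16 + 16)/1) = 32.
  m_8 = 1*32 - 16 = 16, d_8 = (274 - 16^2)/1 = 18/1 = 18: (m_8, d_8) = (m_1, d_1) = (16, 18), so from here the quotients repeat a_1, ..., a_7; the period length is 7.
Hence the expansion of sqrt(274) is a_0 = 16 followed by the repeating block 1, 1, 4, 4, 1, 1, 32 (period 7).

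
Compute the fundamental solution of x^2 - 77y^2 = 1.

First expand sqrt(77) as a continued fraction. With x_i = (sqrt(77) + m_i)/d_i and (m_0, d_0) = (0, 1): a_0 = floor(sqrt(77)) = 8, since 8^2 = 64 <= 77 < 81 = 9^2.
Iterate m_{i+1} = d_i*a_i - m_i, d_{i+1} = (77 - m_{i+1}^2)/d_i, a_{i+1} = floor((a_0 + m_{i+1})/d_{i+1}):
  m_1 = 1*8 - 0 = 8, d_1 = (77 - 8^2)/1 = 13/1 = 13, a_1 = floor((8 + 8)/13) = 1.
  m_2 = 13*1 - 8 = 5, d_2 = (77 - 5^2)/13 = 52/13 = 4, a_2 = floor((8 + 5)/4) = 3.
  m_3 = 4*3 - 5 = 7, d_3 = (77 - 7^2)/4 = 28/4 = 7, a_3 = floor((8 + 7)/7) = 2.
  m_4 = 7*2 - 7 = 7, d_4 = (77 - 7^2)/7 = 28/7 = 4, a_4 = floor((8 + 7)/4) = 3.
  m_5 = 4*3 - 7 = 5, d_5 = (77 - 5^2)/4 = 52/4 = 13, a_5 = floor((8 + 5)/13) = 1.
  m_6 = 13*1 - 5 = 8, d_6 = (77 - 8^2)/13 = 13/13 = 1, a_6 = floor((8 + 8)/1) = 16.
  m_7 = 1*16 - 8 = 8, d_7 = (77 - 8^2)/1 = 13/1 = 13: (m_7, d_7) = (m_1, d_1) = (8, 13), so from here the quotients repeat a_1, ..., a_6; the period length is 6.
So sqrt(77) = [8; (1, 3, 2, 3, 1, 16)] with period length k = 6.
k is even, so the fundamental solution of x^2 - 77y^2 = 1 is (p_{k-1}, q_{k-1}) = (p_5, q_5); compute convergents through index 5.
Convergents (p_i = a_i*p_{i-1} + p_{i-2}, q_i = a_i*q_{i-1} + q_{i-2} with p_{-2}=0, p_{-1}=1, q_{-2}=1, q_{-1}=0):
  i=0: a_0=8, p_0 = 8*1 + 0 = 8, q_0 = 8*0 + 1 = 1.
  i=1: a_1=1, p_1 = 1*8 + 1 = 9, q_1 = 1*1 + 0 = 1.
  i=2: a_2=3, p_2 = 3*9 + 8 = 35, q_2 = 3*1 + 1 = 4.
  i=3: a_3=2, p_3 = 2*35 + 9 = 79, q_3 = 2*4 + 1 = 9.
  i=4: a_4=3, p_4 = 3*79 + 35 = 272, q_4 = 3*9 + 4 = 31.
  i=5: a_5=1, p_5 = 1*272 + 79 = 351, q_5 = 1*31 + 9 = 40.
Check: 351^2 - 77*40^2 = 123201 - 123200 = 1, so (x, y) = (351, 40) solves the equation, and by the theorem it is the least positive solution.

(x, y) = (351, 40)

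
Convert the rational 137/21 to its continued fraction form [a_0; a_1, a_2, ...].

Run the Euclidean algorithm on 137 and 21; the successive quotients are the partial quotients a_0, a_1, ... (each step inverts the fractional part left over by the previous one):
  137 = 6*21 + 11, so a_0 = 6.
  21 = 1*11 + 10, so a_1 = 1.
  11 = 1*10 + 1, so a_2 = 1.
  10 = 10*1 + 0, so a_3 = 10.
The remainder reaches 0 after 4 divisions, so the expansion has 4 partial quotients, read off in order.

[6; 1, 1, 10]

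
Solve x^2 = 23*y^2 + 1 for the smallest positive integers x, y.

First expand sqrt(23) as a continued fraction. With x_i = (sqrt(23) + m_i)/d_i and (m_0, d_0) = (0, 1): a_0 = floor(sqrt(23)) = 4, since 4^2 = 16 <= 23 < 25 = 5^2.
Iterate m_{i+1} = d_i*a_i - m_i, d_{i+1} = (23 - m_{i+1}^2)/d_i, a_{i+1} = floor((a_0 + m_{i+1})/d_{i+1}):
  m_1 = 1*4 - 0 = 4, d_1 = (23 - 4^2)/1 = 7/1 = 7, a_1 = floor((4 + 4)/7) = 1.
  m_2 = 7*1 - 4 = 3, d_2 = (23 - 3^2)/7 = 14/7 = 2, a_2 = floor((4 + 3)/2) = 3.
  m_3 = 2*3 - 3 = 3, d_3 = (23 - 3^2)/2 = 14/2 = 7, a_3 = floor((4 + 3)/7) = 1.
  m_4 = 7*1 - 3 = 4, d_4 = (23 - 4^2)/7 = 7/7 = 1, a_4 = floor((4 + 4)/1) = 8.
  m_5 = 1*8 - 4 = 4, d_5 = (23 - 4^2)/1 = 7/1 = 7: (m_5, d_5) = (m_1, d_1) = (4, 7), so from here the quotients repeat a_1, ..., a_4; the period length is 4.
So sqrt(23) = [4; (1, 3, 1, 8)] with period length k = 4.
k is even, so the fundamental solution of x^2 - 23y^2 = 1 is (p_{k-1}, q_{k-1}) = (p_3, q_3); compute convergents through index 3.
Convergents (p_i = a_i*p_{i-1} + p_{i-2}, q_i = a_i*q_{i-1} + q_{i-2} with p_{-2}=0, p_{-1}=1, q_{-2}=1, q_{-1}=0):
  i=0: a_0=4, p_0 = 4*1 + 0 = 4, q_0 = 4*0 + 1 = 1.
  i=1: a_1=1, p_1 = 1*4 + 1 = 5, q_1 = 1*1 + 0 = 1.
  i=2: a_2=3, p_2 = 3*5 + 4 = 19, q_2 = 3*1 + 1 = 4.
  i=3: a_3=1, p_3 = 1*19 + 5 = 24, q_3 = 1*4 + 1 = 5.
Check: 24^2 - 23*5^2 = 576 - 575 = 1, so (x, y) = (24, 5) solves the equation, and by the theorem it is the least positive solution.

(x, y) = (24, 5)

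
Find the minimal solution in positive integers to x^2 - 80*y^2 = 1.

(x, y) = (9, 1)

First expand sqrt(80) as a continued fraction. With x_i = (sqrt(80) + m_i)/d_i and (m_0, d_0) = (0, 1): a_0 = floor(sqrt(80)) = 8, since 8^2 = 64 <= 80 < 81 = 9^2.
Iterate m_{i+1} = d_i*a_i - m_i, d_{i+1} = (80 - m_{i+1}^2)/d_i, a_{i+1} = floor((a_0 + m_{i+1})/d_{i+1}):
  m_1 = 1*8 - 0 = 8, d_1 = (80 - 8^2)/1 = 16/1 = 16, a_1 = floor((8 + 8)/16) = 1.
  m_2 = 16*1 - 8 = 8, d_2 = (80 - 8^2)/16 = 16/16 = 1, a_2 = floor((8 + 8)/1) = 16.
  m_3 = 1*16 - 8 = 8, d_3 = (80 - 8^2)/1 = 16/1 = 16: (m_3, d_3) = (m_1, d_1) = (8, 16), so from here the quotients repeat a_1, a_2; the period length is 2.
So sqrt(80) = [8; (1, 16)] with period length k = 2.
k is even, so the fundamental solution of x^2 - 80y^2 = 1 is (p_{k-1}, q_{k-1}) = (p_1, q_1); compute convergents through index 1.
Convergents (p_i = a_i*p_{i-1} + p_{i-2}, q_i = a_i*q_{i-1} + q_{i-2} with p_{-2}=0, p_{-1}=1, q_{-2}=1, q_{-1}=0):
  i=0: a_0=8, p_0 = 8*1 + 0 = 8, q_0 = 8*0 + 1 = 1.
  i=1: a_1=1, p_1 = 1*8 + 1 = 9, q_1 = 1*1 + 0 = 1.
Check: 9^2 - 80*1^2 = 81 - 80 = 1, so (x, y) = (9, 1) solves the equation, and by the theorem it is the least positive solution.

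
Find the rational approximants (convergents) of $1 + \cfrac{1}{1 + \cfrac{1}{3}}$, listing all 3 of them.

1/1, 2/1, 7/4

Using the convergent recurrence p_i = a_i*p_{i-1} + p_{i-2}, q_i = a_i*q_{i-1} + q_{i-2} with p_{-2}=0, p_{-1}=1, q_{-2}=1, q_{-1}=0:
  i=0: a_0=1, p_0 = 1*1 + 0 = 1, q_0 = 1*0 + 1 = 1.
  i=1: a_1=1, p_1 = 1*1 + 1 = 2, q_1 = 1*1 + 0 = 1.
  i=2: a_2=3, p_2 = 3*2 + 1 = 7, q_2 = 3*1 + 1 = 4.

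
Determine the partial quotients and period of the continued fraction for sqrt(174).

[13; (5, 4, 5, 26)]

Write x_i = (sqrt(174) + m_i)/d_i with (m_0, d_0) = (0, 1). a_0 = floor(sqrt(174)) = 13, since 13^2 = 169 <= 174 < 196 = 14^2.
Iterate m_{i+1} = d_i*a_i - m_i, d_{i+1} = (174 - m_{i+1}^2)/d_i, a_{i+1} = floor((a_0 + m_{i+1})/d_{i+1}):
  m_1 = 1*13 - 0 = 13, d_1 = (174 - 13^2)/1 = 5/1 = 5, a_1 = floor((13 + 13)/5) = 5.
  m_2 = 5*5 - 13 = 12, d_2 = (174 - 12^2)/5 = 30/5 = 6, a_2 = floor((13 + 12)/6) = 4.
  m_3 = 6*4 - 12 = 12, d_3 = (174 - 12^2)/6 = 30/6 = 5, a_3 = floor((13 + 12)/5) = 5.
  m_4 = 5*5 - 12 = 13, d_4 = (174 - 13^2)/5 = 5/5 = 1, a_4 = floor((13 + 13)/1) = 26.
  m_5 = 1*26 - 13 = 13, d_5 = (174 - 13^2)/1 = 5/1 = 5: (m_5, d_5) = (m_1, d_1) = (13, 5), so from here the quotients repeat a_1, ..., a_4; the period length is 4.
Hence the expansion of sqrt(174) is a_0 = 13 followed by the repeating block 5, 4, 5, 26 (period 4).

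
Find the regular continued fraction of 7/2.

[3; 2]

Run the Euclidean algorithm on 7 and 2; the successive quotients are the partial quotients a_0, a_1, ... (each step inverts the fractional part left over by the previous one):
  7 = 3*2 + 1, so a_0 = 3.
  2 = 2*1 + 0, so a_1 = 2.
The remainder reaches 0 after 2 divisions, so the expansion has 2 partial quotients, read off in order.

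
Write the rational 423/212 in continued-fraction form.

Run the Euclidean algorithm on 423 and 212; the successive quotients are the partial quotients a_0, a_1, ... (each step inverts the fractional part left over by the previous one):
  423 = 1*212 + 211, so a_0 = 1.
  212 = 1*211 + 1, so a_1 = 1.
  211 = 211*1 + 0, so a_2 = 211.
The remainder reaches 0 after 3 divisions, so the expansion has 3 partial quotients, read off in order.

[1; 1, 211]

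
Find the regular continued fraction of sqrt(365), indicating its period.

Write x_i = (sqrt(365) + m_i)/d_i with (m_0, d_0) = (0, 1). a_0 = floor(sqrt(365)) = 19, since 19^2 = 361 <= 365 < 400 = 20^2.
Iterate m_{i+1} = d_i*a_i - m_i, d_{i+1} = (365 - m_{i+1}^2)/d_i, a_{i+1} = floor((a_0 + m_{i+1})/d_{i+1}):
  m_1 = 1*19 - 0 = 19, d_1 = (365 - 19^2)/1 = 4/1 = 4, a_1 = floor((19 + 19)/4) = 9.
  m_2 = 4*9 - 19 = 17, d_2 = (365 - 17^2)/4 = 76/4 = 19, a_2 = floor((19 + 17)/19) = 1.
  m_3 = 19*1 - 17 = 2, d_3 = (365 - 2^2)/19 = 361/19 = 19, a_3 = floor((19 + 2)/19) = 1.
  m_4 = 19*1 - 2 = 17, d_4 = (365 - 17^2)/19 = 76/19 = 4, a_4 = floor((19 + 17)/4) = 9.
  m_5 = 4*9 - 17 = 19, d_5 = (365 - 19^2)/4 = 4/4 = 1, a_5 = floor((19 + 19)/1) = 38.
  m_6 = 1*38 - 19 = 19, d_6 = (365 - 19^2)/1 = 4/1 = 4: (m_6, d_6) = (m_1, d_1) = (19, 4), so from here the quotients repeat a_1, ..., a_5; the period length is 5.
Hence the expansion of sqrt(365) is a_0 = 19 followed by the repeating block 9, 1, 1, 9, 38 (period 5).

[19; (9, 1, 1, 9, 38)]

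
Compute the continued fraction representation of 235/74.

Run the Euclidean algorithm on 235 and 74; the successive quotients are the partial quotients a_0, a_1, ... (each step inverts the fractional part left over by the previous one):
  235 = 3*74 + 13, so a_0 = 3.
  74 = 5*13 + 9, so a_1 = 5.
  13 = 1*9 + 4, so a_2 = 1.
  9 = 2*4 + 1, so a_3 = 2.
  4 = 4*1 + 0, so a_4 = 4.
The remainder reaches 0 after 5 divisions, so the expansion has 5 partial quotients, read off in order.

[3; 5, 1, 2, 4]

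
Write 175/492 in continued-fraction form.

[0; 2, 1, 4, 3, 3, 3]

Run the Euclidean algorithm on 175 and 492; the successive quotients are the partial quotients a_0, a_1, ... (each step inverts the fractional part left over by the previous one):
  175 = 0*492 + 175, so a_0 = 0.
  492 = 2*175 + 142, so a_1 = 2.
  175 = 1*142 + 33, so a_2 = 1.
  142 = 4*33 + 10, so a_3 = 4.
  33 = 3*10 + 3, so a_4 = 3.
  10 = 3*3 + 1, so a_5 = 3.
  3 = 3*1 + 0, so a_6 = 3.
The remainder reaches 0 after 7 divisions, so the expansion has 7 partial quotients, read off in order.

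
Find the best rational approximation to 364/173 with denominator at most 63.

Expand x = 364/173 as a continued fraction with the Euclidean algorithm:
  364 = 2*173 + 18, so a_0 = 2.
  173 = 9*18 + 11, so a_1 = 9.
  18 = 1*11 + 7, so a_2 = 1.
  11 = 1*7 + 4, so a_3 = 1.
  7 = 1*4 + 3, so a_4 = 1.
  4 = 1*3 + 1, so a_5 = 1.
  3 = 3*1 + 0, so a_6 = 3.
so x = [2; 9, 1, 1, 1, 1, 3].
Convergents (p_i = a_i*p_{i-1} + p_{i-2}, q_i = a_i*q_{i-1} + q_{i-2} with p_{-2}=0, p_{-1}=1, q_{-2}=1, q_{-1}=0), until the denominator exceeds 63:
  i=0: a_0=2, p_0 = 2*1 + 0 = 2, q_0 = 2*0 + 1 = 1.
  i=1: a_1=9, p_1 = 9*2 + 1 = 19, q_1 = 9*1 + 0 = 9.
  i=2: a_2=1, p_2 = 1*19 + 2 = 21, q_2 = 1*9 + 1 = 10.
  i=3: a_3=1, p_3 = 1*21 + 19 = 40, q_3 = 1*10 + 9 = 19.
  i=4: a_4=1, p_4 = 1*40 + 21 = 61, q_4 = 1*19 + 10 = 29.
  i=5: a_5=1, p_5 = 1*61 + 40 = 101, q_5 = 1*29 + 19 = 48.
  i=6: a_6=3, p_6 = 3*101 + 61 = 364, q_6 = 3*48 + 29 = 173.
q_6 = 173 > 63, so the last convergent with denominator <= 63 is p_5/q_5 = 101/48.
The closest fraction with denominator <= 63 is either p_5/q_5 or the intermediate fraction (k*p_5 + p_4)/(k*q_5 + q_4) with the largest k >= 1 whose denominator stays <= 63; these approach x as k grows, and every other convergent or intermediate fraction in range is farther away.
Largest k: floor((63 - q_4)/q_5) = floor((63 - 29)/48) = 0.
Since k = 0, no intermediate fraction beyond p_5/q_5 has denominator <= 63, so the convergent 101/48 is the closest (its error is |364*48 - 101*173|/(173*48) = 1/8304).

101/48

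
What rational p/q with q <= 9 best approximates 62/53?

7/6

Expand x = 62/53 as a continued fraction with the Euclidean algorithm:
  62 = 1*53 + 9, so a_0 = 1.
  53 = 5*9 + 8, so a_1 = 5.
  9 = 1*8 + 1, so a_2 = 1.
  8 = 8*1 + 0, so a_3 = 8.
so x = [1; 5, 1, 8].
Convergents (p_i = a_i*p_{i-1} + p_{i-2}, q_i = a_i*q_{i-1} + q_{i-2} with p_{-2}=0, p_{-1}=1, q_{-2}=1, q_{-1}=0), until the denominator exceeds 9:
  i=0: a_0=1, p_0 = 1*1 + 0 = 1, q_0 = 1*0 + 1 = 1.
  i=1: a_1=5, p_1 = 5*1 + 1 = 6, q_1 = 5*1 + 0 = 5.
  i=2: a_2=1, p_2 = 1*6 + 1 = 7, q_2 = 1*5 + 1 = 6.
  i=3: a_3=8, p_3 = 8*7 + 6 = 62, q_3 = 8*6 + 5 = 53.
q_3 = 53 > 9, so the last convergent with denominator <= 9 is p_2/q_2 = 7/6.
The closest fraction with denominator <= 9 is either p_2/q_2 or the intermediate fraction (k*p_2 + p_1)/(k*q_2 + q_1) with the largest k >= 1 whose denominator stays <= 9; these approach x as k grows, and every other convergent or intermediate fraction in range is farther away.
Largest k: floor((9 - q_1)/q_2) = floor((9 - 5)/6) = 0.
Since k = 0, no intermediate fraction beyond p_2/q_2 has denominator <= 9, so the convergent 7/6 is the closest (its error is |62*6 - 7*53|/(53*6) = 1/318).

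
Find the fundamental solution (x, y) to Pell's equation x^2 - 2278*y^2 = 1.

(x, y) = (14945957, 313146)

First expand sqrt(2278) as a continued fraction. With x_i = (sqrt(2278) + m_i)/d_i and (m_0, d_0) = (0, 1): a_0 = floor(sqrt(2278)) = 47, since 47^2 = 2209 <= 2278 < 2304 = 48^2.
Iterate m_{i+1} = d_i*a_i - m_i, d_{i+1} = (2278 - m_{i+1}^2)/d_i, a_{i+1} = floor((a_0 + m_{i+1})/d_{i+1}):
  m_1 = 1*47 - 0 = 47, d_1 = (2278 - 47^2)/1 = 69/1 = 69, a_1 = floor((47 + 47)/69) = 1.
  m_2 = 69*1 - 47 = 22, d_2 = (2278 - 22^2)/69 = 1794/69 = 26, a_2 = floor((47 + 22)/26) = 2.
  m_3 = 26*2 - 22 = 30, d_3 = (2278 - 30^2)/26 = 1378/26 = 53, a_3 = floor((47 + 30)/53) = 1.
  m_4 = 53*1 - 30 = 23, d_4 = (2278 - 23^2)/53 = 1749/53 = 33, a_4 = floor((47 + 23)/33) = 2.
  m_5 = 33*2 - 23 = 43, d_5 = (2278 - 43^2)/33 = 429/33 = 13, a_5 = floor((47 + 43)/13) = 6.
  m_6 = 13*6 - 43 = 35, d_6 = (2278 - 35^2)/13 = 1053/13 = 81, a_6 = floor((47 + 35)/81) = 1.
  m_7 = 81*1 - 35 = 46, d_7 = (2278 - 46^2)/81 = 162/81 = 2, a_7 = floor((47 + 46)/2) = 46.
  m_8 = 2*46 - 46 = 46, d_8 = (2278 - 46^2)/2 = 162/2 = 81, a_8 = floor((47 + 46)/81) = 1.
  m_9 = 81*1 - 46 = 35, d_9 = (2278 - 35^2)/81 = 1053/81 = 13, a_9 = floor((47 + 35)/13) = 6.
  m_10 = 13*6 - 35 = 43, d_10 = (2278 - 43^2)/13 = 429/13 = 33, a_10 = floor((47 + 43)/33) = 2.
  m_11 = 33*2 - 43 = 23, d_11 = (2278 - 23^2)/33 = 1749/33 = 53, a_11 = floor((47 + 23)/53) = 1.
  m_12 = 53*1 - 23 = 30, d_12 = (2278 - 30^2)/53 = 1378/53 = 26, a_12 = floor((47 + 30)/26) = 2.
  m_13 = 26*2 - 30 = 22, d_13 = (2278 - 22^2)/26 = 1794/26 = 69, a_13 = floor((47 + 22)/69) = 1.
  m_14 = 69*1 - 22 = 47, d_14 = (2278 - 47^2)/69 = 69/69 = 1, a_14 = floor((47 + 47)/1) = 94.
  m_15 = 1*94 - 47 = 47, d_15 = (2278 - 47^2)/1 = 69/1 = 69: (m_15, d_15) = (m_1, d_1) = (47, 69), so from here the quotients repeat a_1, ..., a_14; the period length is 14.
So sqrt(2278) = [47; (1, 2, 1, 2, 6, 1, 46, 1, 6, 2, 1, 2, 1, 94)] with period length k = 14.
k is even, so the fundamental solution of x^2 - 2278y^2 = 1 is (p_{k-1}, q_{k-1}) = (p_13, q_13); compute convergents through index 13.
Convergents (p_i = a_i*p_{i-1} + p_{i-2}, q_i = a_i*q_{i-1} + q_{i-2} with p_{-2}=0, p_{-1}=1, q_{-2}=1, q_{-1}=0):
  i=0: a_0=47, p_0 = 47*1 + 0 = 47, q_0 = 47*0 + 1 = 1.
  i=1: a_1=1, p_1 = 1*47 + 1 = 48, q_1 = 1*1 + 0 = 1.
  i=2: a_2=2, p_2 = 2*48 + 47 = 143, q_2 = 2*1 + 1 = 3.
  i=3: a_3=1, p_3 = 1*143 + 48 = 191, q_3 = 1*3 + 1 = 4.
  i=4: a_4=2, p_4 = 2*191 + 143 = 525, q_4 = 2*4 + 3 = 11.
  i=5: a_5=6, p_5 = 6*525 + 191 = 3341, q_5 = 6*11 + 4 = 70.
  i=6: a_6=1, p_6 = 1*3341 + 525 = 3866, q_6 = 1*70 + 11 = 81.
  i=7: a_7=46, p_7 = 46*3866 + 3341 = 181177, q_7 = 46*81 + 70 = 3796.
  i=8: a_8=1, p_8 = 1*181177 + 3866 = 185043, q_8 = 1*3796 + 81 = 3877.
  i=9: a_9=6, p_9 = 6*185043 + 181177 = 1291435, q_9 = 6*3877 + 3796 = 27058.
  i=10: a_10=2, p_10 = 2*1291435 + 185043 = 2767913, q_10 = 2*27058 + 3877 = 57993.
  i=11: a_11=1, p_11 = 1*2767913 + 1291435 = 4059348, q_11 = 1*57993 + 27058 = 85051.
  i=12: a_12=2, p_12 = 2*4059348 + 2767913 = 10886609, q_12 = 2*85051 + 57993 = 228095.
  i=13: a_13=1, p_13 = 1*10886609 + 4059348 = 14945957, q_13 = 1*228095 + 85051 = 313146.
Check: 14945957^2 - 2278*313146^2 = 223381630645849 - 223381630645848 = 1, so (x, y) = (14945957, 313146) solves the equation, and by the theorem it is the least positive solution.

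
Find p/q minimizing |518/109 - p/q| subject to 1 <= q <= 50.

19/4

Expand x = 518/109 as a continued fraction with the Euclidean algorithm:
  518 = 4*109 + 82, so a_0 = 4.
  109 = 1*82 + 27, so a_1 = 1.
  82 = 3*27 + 1, so a_2 = 3.
  27 = 27*1 + 0, so a_3 = 27.
so x = [4; 1, 3, 27].
Convergents (p_i = a_i*p_{i-1} + p_{i-2}, q_i = a_i*q_{i-1} + q_{i-2} with p_{-2}=0, p_{-1}=1, q_{-2}=1, q_{-1}=0), until the denominator exceeds 50:
  i=0: a_0=4, p_0 = 4*1 + 0 = 4, q_0 = 4*0 + 1 = 1.
  i=1: a_1=1, p_1 = 1*4 + 1 = 5, q_1 = 1*1 + 0 = 1.
  i=2: a_2=3, p_2 = 3*5 + 4 = 19, q_2 = 3*1 + 1 = 4.
  i=3: a_3=27, p_3 = 27*19 + 5 = 518, q_3 = 27*4 + 1 = 109.
q_3 = 109 > 50, so the last convergent with denominator <= 50 is p_2/q_2 = 19/4.
The closest fraction with denominator <= 50 is either p_2/q_2 or the intermediate fraction (k*p_2 + p_1)/(k*q_2 + q_1) with the largest k >= 1 whose denominator stays <= 50; these approach x as k grows, and every other convergent or intermediate fraction in range is farther away.
Largest k: floor((50 - q_1)/q_2) = floor((50 - 1)/4) = 12.
That gives (12*19 + 5)/(12*4 + 1) = 233/49.
Compare the errors: |x - 19/4| = |518*4 - 19*109|/(109*4) = 1/436, and |x - 233/49| = |518*49 - 233*109|/(109*49) = 15/5341.
Cross-multiplying, 1*5341 = 5341 < 6540 = 15*436, so 1/436 is smaller: the convergent 19/4 is closer to x than 233/49.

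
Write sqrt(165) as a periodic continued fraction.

[12; (1, 5, 2, 5, 1, 24)]

Write x_i = (sqrt(165) + m_i)/d_i with (m_0, d_0) = (0, 1). a_0 = floor(sqrt(165)) = 12, since 12^2 = 144 <= 165 < 169 = 13^2.
Iterate m_{i+1} = d_i*a_i - m_i, d_{i+1} = (165 - m_{i+1}^2)/d_i, a_{i+1} = floor((a_0 + m_{i+1})/d_{i+1}):
  m_1 = 1*12 - 0 = 12, d_1 = (165 - 12^2)/1 = 21/1 = 21, a_1 = floor((12 + 12)/21) = 1.
  m_2 = 21*1 - 12 = 9, d_2 = (165 - 9^2)/21 = 84/21 = 4, a_2 = floor((12 + 9)/4) = 5.
  m_3 = 4*5 - 9 = 11, d_3 = (165 - 11^2)/4 = 44/4 = 11, a_3 = floor((12 + 11)/11) = 2.
  m_4 = 11*2 - 11 = 11, d_4 = (165 - 11^2)/11 = 44/11 = 4, a_4 = floor((12 + 11)/4) = 5.
  m_5 = 4*5 - 11 = 9, d_5 = (165 - 9^2)/4 = 84/4 = 21, a_5 = floor((12 + 9)/21) = 1.
  m_6 = 21*1 - 9 = 12, d_6 = (165 - 12^2)/21 = 21/21 = 1, a_6 = floor((12 + 12)/1) = 24.
  m_7 = 1*24 - 12 = 12, d_7 = (165 - 12^2)/1 = 21/1 = 21: (m_7, d_7) = (m_1, d_1) = (12, 21), so from here the quotients repeat a_1, ..., a_6; the period length is 6.
Hence the expansion of sqrt(165) is a_0 = 12 followed by the repeating block 1, 5, 2, 5, 1, 24 (period 6).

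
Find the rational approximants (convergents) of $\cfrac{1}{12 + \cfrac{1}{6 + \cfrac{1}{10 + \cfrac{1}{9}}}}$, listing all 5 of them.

Using the convergent recurrence p_i = a_i*p_{i-1} + p_{i-2}, q_i = a_i*q_{i-1} + q_{i-2} with p_{-2}=0, p_{-1}=1, q_{-2}=1, q_{-1}=0:
  i=0: a_0=0, p_0 = 0*1 + 0 = 0, q_0 = 0*0 + 1 = 1.
  i=1: a_1=12, p_1 = 12*0 + 1 = 1, q_1 = 12*1 + 0 = 12.
  i=2: a_2=6, p_2 = 6*1 + 0 = 6, q_2 = 6*12 + 1 = 73.
  i=3: a_3=10, p_3 = 10*6 + 1 = 61, q_3 = 10*73 + 12 = 742.
  i=4: a_4=9, p_4 = 9*61 + 6 = 555, q_4 = 9*742 + 73 = 6751.

0/1, 1/12, 6/73, 61/742, 555/6751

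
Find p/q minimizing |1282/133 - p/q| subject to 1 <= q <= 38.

347/36

Expand x = 1282/133 as a continued fraction with the Euclidean algorithm:
  1282 = 9*133 + 85, so a_0 = 9.
  133 = 1*85 + 48, so a_1 = 1.
  85 = 1*48 + 37, so a_2 = 1.
  48 = 1*37 + 11, so a_3 = 1.
  37 = 3*11 + 4, so a_4 = 3.
  11 = 2*4 + 3, so a_5 = 2.
  4 = 1*3 + 1, so a_6 = 1.
  3 = 3*1 + 0, so a_7 = 3.
so x = [9; 1, 1, 1, 3, 2, 1, 3].
Convergents (p_i = a_i*p_{i-1} + p_{i-2}, q_i = a_i*q_{i-1} + q_{i-2} with p_{-2}=0, p_{-1}=1, q_{-2}=1, q_{-1}=0), until the denominator exceeds 38:
  i=0: a_0=9, p_0 = 9*1 + 0 = 9, q_0 = 9*0 + 1 = 1.
  i=1: a_1=1, p_1 = 1*9 + 1 = 10, q_1 = 1*1 + 0 = 1.
  i=2: a_2=1, p_2 = 1*10 + 9 = 19, q_2 = 1*1 + 1 = 2.
  i=3: a_3=1, p_3 = 1*19 + 10 = 29, q_3 = 1*2 + 1 = 3.
  i=4: a_4=3, p_4 = 3*29 + 19 = 106, q_4 = 3*3 + 2 = 11.
  i=5: a_5=2, p_5 = 2*106 + 29 = 241, q_5 = 2*11 + 3 = 25.
  i=6: a_6=1, p_6 = 1*241 + 106 = 347, q_6 = 1*25 + 11 = 36.
  i=7: a_7=3, p_7 = 3*347 + 241 = 1282, q_7 = 3*36 + 25 = 133.
q_7 = 133 > 38, so the last convergent with denominator <= 38 is p_6/q_6 = 347/36.
The closest fraction with denominator <= 38 is either p_6/q_6 or the intermediate fraction (k*p_6 + p_5)/(k*q_6 + q_5) with the largest k >= 1 whose denominator stays <= 38; these approach x as k grows, and every other convergent or intermediate fraction in range is farther away.
Largest k: floor((38 - q_5)/q_6) = floor((38 - 25)/36) = 0.
Since k = 0, no intermediate fraction beyond p_6/q_6 has denominator <= 38, so the convergent 347/36 is the closest (its error is |1282*36 - 347*133|/(133*36) = 1/4788).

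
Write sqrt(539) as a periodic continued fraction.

[23; (4, 1, 1, 1, 1, 1, 4, 46)]

Write x_i = (sqrt(539) + m_i)/d_i with (m_0, d_0) = (0, 1). a_0 = floor(sqrt(539)) = 23, since 23^2 = 529 <= 539 < 576 = 24^2.
Iterate m_{i+1} = d_i*a_i - m_i, d_{i+1} = (539 - m_{i+1}^2)/d_i, a_{i+1} = floor((a_0 + m_{i+1})/d_{i+1}):
  m_1 = 1*23 - 0 = 23, d_1 = (539 - 23^2)/1 = 10/1 = 10, a_1 = floor((23 + 23)/10) = 4.
  m_2 = 10*4 - 23 = 17, d_2 = (539 - 17^2)/10 = 250/10 = 25, a_2 = floor((23 + 17)/25) = 1.
  m_3 = 25*1 - 17 = 8, d_3 = (539 - 8^2)/25 = 475/25 = 19, a_3 = floor((23 + 8)/19) = 1.
  m_4 = 19*1 - 8 = 11, d_4 = (539 - 11^2)/19 = 418/19 = 22, a_4 = floor((23 + 11)/22) = 1.
  m_5 = 22*1 - 11 = 11, d_5 = (539 - 11^2)/22 = 418/22 = 19, a_5 = floor((23 + 11)/19) = 1.
  m_6 = 19*1 - 11 = 8, d_6 = (539 - 8^2)/19 = 475/19 = 25, a_6 = floor((23 + 8)/25) = 1.
  m_7 = 25*1 - 8 = 17, d_7 = (539 - 17^2)/25 = 250/25 = 10, a_7 = floor((23 + 17)/10) = 4.
  m_8 = 10*4 - 17 = 23, d_8 = (539 - 23^2)/10 = 10/10 = 1, a_8 = floor((23 + 23)/1) = 46.
  m_9 = 1*46 - 23 = 23, d_9 = (539 - 23^2)/1 = 10/1 = 10: (m_9, d_9) = (m_1, d_1) = (23, 10), so from here the quotients repeat a_1, ..., a_8; the period length is 8.
Hence the expansion of sqrt(539) is a_0 = 23 followed by the repeating block 4, 1, 1, 1, 1, 1, 4, 46 (period 8).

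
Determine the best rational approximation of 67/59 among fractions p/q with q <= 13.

8/7

Expand x = 67/59 as a continued fraction with the Euclidean algorithm:
  67 = 1*59 + 8, so a_0 = 1.
  59 = 7*8 + 3, so a_1 = 7.
  8 = 2*3 + 2, so a_2 = 2.
  3 = 1*2 + 1, so a_3 = 1.
  2 = 2*1 + 0, so a_4 = 2.
so x = [1; 7, 2, 1, 2].
Convergents (p_i = a_i*p_{i-1} + p_{i-2}, q_i = a_i*q_{i-1} + q_{i-2} with p_{-2}=0, p_{-1}=1, q_{-2}=1, q_{-1}=0), until the denominator exceeds 13:
  i=0: a_0=1, p_0 = 1*1 + 0 = 1, q_0 = 1*0 + 1 = 1.
  i=1: a_1=7, p_1 = 7*1 + 1 = 8, q_1 = 7*1 + 0 = 7.
  i=2: a_2=2, p_2 = 2*8 + 1 = 17, q_2 = 2*7 + 1 = 15.
q_2 = 15 > 13, so the last convergent with denominator <= 13 is p_1/q_1 = 8/7.
The closest fraction with denominator <= 13 is either p_1/q_1 or the intermediate fraction (k*p_1 + p_0)/(k*q_1 + q_0) with the largest k >= 1 whose denominator stays <= 13; these approach x as k grows, and every other convergent or intermediate fraction in range is farther away.
Largest k: floor((13 - q_0)/q_1) = floor((13 - 1)/7) = 1.
That gives (1*8 + 1)/(1*7 + 1) = 9/8.
Compare the errors: |x - 8/7| = |67*7 - 8*59|/(59*7) = 3/413, and |x - 9/8| = |67*8 - 9*59|/(59*8) = 5/472.
Cross-multiplying, 3*472 = 1416 < 2065 = 5*413, so 3/413 is smaller: the convergent 8/7 is closer to x than 9/8.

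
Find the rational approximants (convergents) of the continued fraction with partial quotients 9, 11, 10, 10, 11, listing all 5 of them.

9/1, 100/11, 1009/111, 10190/1121, 113099/12442

Using the convergent recurrence p_i = a_i*p_{i-1} + p_{i-2}, q_i = a_i*q_{i-1} + q_{i-2} with p_{-2}=0, p_{-1}=1, q_{-2}=1, q_{-1}=0:
  i=0: a_0=9, p_0 = 9*1 + 0 = 9, q_0 = 9*0 + 1 = 1.
  i=1: a_1=11, p_1 = 11*9 + 1 = 100, q_1 = 11*1 + 0 = 11.
  i=2: a_2=10, p_2 = 10*100 + 9 = 1009, q_2 = 10*11 + 1 = 111.
  i=3: a_3=10, p_3 = 10*1009 + 100 = 10190, q_3 = 10*111 + 11 = 1121.
  i=4: a_4=11, p_4 = 11*10190 + 1009 = 113099, q_4 = 11*1121 + 111 = 12442.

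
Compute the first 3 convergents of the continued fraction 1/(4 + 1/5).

Using the convergent recurrence p_i = a_i*p_{i-1} + p_{i-2}, q_i = a_i*q_{i-1} + q_{i-2} with p_{-2}=0, p_{-1}=1, q_{-2}=1, q_{-1}=0:
  i=0: a_0=0, p_0 = 0*1 + 0 = 0, q_0 = 0*0 + 1 = 1.
  i=1: a_1=4, p_1 = 4*0 + 1 = 1, q_1 = 4*1 + 0 = 4.
  i=2: a_2=5, p_2 = 5*1 + 0 = 5, q_2 = 5*4 + 1 = 21.

0/1, 1/4, 5/21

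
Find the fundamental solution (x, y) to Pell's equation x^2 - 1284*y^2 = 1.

First expand sqrt(1284) as a continued fraction. With x_i = (sqrt(1284) + m_i)/d_i and (m_0, d_0) = (0, 1): a_0 = floor(sqrt(1284)) = 35, since 35^2 = 1225 <= 1284 < 1296 = 36^2.
Iterate m_{i+1} = d_i*a_i - m_i, d_{i+1} = (1284 - m_{i+1}^2)/d_i, a_{i+1} = floor((a_0 + m_{i+1})/d_{i+1}):
  m_1 = 1*35 - 0 = 35, d_1 = (1284 - 35^2)/1 = 59/1 = 59, a_1 = floor((35 + 35)/59) = 1.
  m_2 = 59*1 - 35 = 24, d_2 = (1284 - 24^2)/59 = 708/59 = 12, a_2 = floor((35 + 24)/12) = 4.
  m_3 = 12*4 - 24 = 24, d_3 = (1284 - 24^2)/12 = 708/12 = 59, a_3 = floor((35 + 24)/59) = 1.
  m_4 = 59*1 - 24 = 35, d_4 = (1284 - 35^2)/59 = 59/59 = 1, a_4 = floor((35 + 35)/1) = 70.
  m_5 = 1*70 - 35 = 35, d_5 = (1284 - 35^2)/1 = 59/1 = 59: (m_5, d_5) = (m_1, d_1) = (35, 59), so from here the quotients repeat a_1, ..., a_4; the period length is 4.
So sqrt(1284) = [35; (1, 4, 1, 70)] with period length k = 4.
k is even, so the fundamental solution of x^2 - 1284y^2 = 1 is (p_{k-1}, q_{k-1}) = (p_3, q_3); compute convergents through index 3.
Convergents (p_i = a_i*p_{i-1} + p_{i-2}, q_i = a_i*q_{i-1} + q_{i-2} with p_{-2}=0, p_{-1}=1, q_{-2}=1, q_{-1}=0):
  i=0: a_0=35, p_0 = 35*1 + 0 = 35, q_0 = 35*0 + 1 = 1.
  i=1: a_1=1, p_1 = 1*35 + 1 = 36, q_1 = 1*1 + 0 = 1.
  i=2: a_2=4, p_2 = 4*36 + 35 = 179, q_2 = 4*1 + 1 = 5.
  i=3: a_3=1, p_3 = 1*179 + 36 = 215, q_3 = 1*5 + 1 = 6.
Check: 215^2 - 1284*6^2 = 46225 - 46224 = 1, so (x, y) = (215, 6) solves the equation, and by the theorem it is the least positive solution.

(x, y) = (215, 6)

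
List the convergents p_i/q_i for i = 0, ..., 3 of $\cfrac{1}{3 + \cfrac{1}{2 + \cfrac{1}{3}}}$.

Using the convergent recurrence p_i = a_i*p_{i-1} + p_{i-2}, q_i = a_i*q_{i-1} + q_{i-2} with p_{-2}=0, p_{-1}=1, q_{-2}=1, q_{-1}=0:
  i=0: a_0=0, p_0 = 0*1 + 0 = 0, q_0 = 0*0 + 1 = 1.
  i=1: a_1=3, p_1 = 3*0 + 1 = 1, q_1 = 3*1 + 0 = 3.
  i=2: a_2=2, p_2 = 2*1 + 0 = 2, q_2 = 2*3 + 1 = 7.
  i=3: a_3=3, p_3 = 3*2 + 1 = 7, q_3 = 3*7 + 3 = 24.

0/1, 1/3, 2/7, 7/24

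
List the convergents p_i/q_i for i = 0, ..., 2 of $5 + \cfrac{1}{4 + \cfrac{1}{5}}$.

Using the convergent recurrence p_i = a_i*p_{i-1} + p_{i-2}, q_i = a_i*q_{i-1} + q_{i-2} with p_{-2}=0, p_{-1}=1, q_{-2}=1, q_{-1}=0:
  i=0: a_0=5, p_0 = 5*1 + 0 = 5, q_0 = 5*0 + 1 = 1.
  i=1: a_1=4, p_1 = 4*5 + 1 = 21, q_1 = 4*1 + 0 = 4.
  i=2: a_2=5, p_2 = 5*21 + 5 = 110, q_2 = 5*4 + 1 = 21.

5/1, 21/4, 110/21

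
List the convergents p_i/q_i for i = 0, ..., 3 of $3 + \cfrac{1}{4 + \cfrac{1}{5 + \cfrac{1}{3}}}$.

Using the convergent recurrence p_i = a_i*p_{i-1} + p_{i-2}, q_i = a_i*q_{i-1} + q_{i-2} with p_{-2}=0, p_{-1}=1, q_{-2}=1, q_{-1}=0:
  i=0: a_0=3, p_0 = 3*1 + 0 = 3, q_0 = 3*0 + 1 = 1.
  i=1: a_1=4, p_1 = 4*3 + 1 = 13, q_1 = 4*1 + 0 = 4.
  i=2: a_2=5, p_2 = 5*13 + 3 = 68, q_2 = 5*4 + 1 = 21.
  i=3: a_3=3, p_3 = 3*68 + 13 = 217, q_3 = 3*21 + 4 = 67.

3/1, 13/4, 68/21, 217/67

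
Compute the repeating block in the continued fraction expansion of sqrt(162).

[12; (1, 2, 1, 2, 12, 2, 1, 2, 1, 24)]

Write x_i = (sqrt(162) + m_i)/d_i with (m_0, d_0) = (0, 1). a_0 = floor(sqrt(162)) = 12, since 12^2 = 144 <= 162 < 169 = 13^2.
Iterate m_{i+1} = d_i*a_i - m_i, d_{i+1} = (162 - m_{i+1}^2)/d_i, a_{i+1} = floor((a_0 + m_{i+1})/d_{i+1}):
  m_1 = 1*12 - 0 = 12, d_1 = (162 - 12^2)/1 = 18/1 = 18, a_1 = floor((12 + 12)/18) = 1.
  m_2 = 18*1 - 12 = 6, d_2 = (162 - 6^2)/18 = 126/18 = 7, a_2 = floor((12 + 6)/7) = 2.
  m_3 = 7*2 - 6 = 8, d_3 = (162 - 8^2)/7 = 98/7 = 14, a_3 = floor((12 + 8)/14) = 1.
  m_4 = 14*1 - 8 = 6, d_4 = (162 - 6^2)/14 = 126/14 = 9, a_4 = floor((12 + 6)/9) = 2.
  m_5 = 9*2 - 6 = 12, d_5 = (162 - 12^2)/9 = 18/9 = 2, a_5 = floor((12 + 12)/2) = 12.
  m_6 = 2*12 - 12 = 12, d_6 = (162 - 12^2)/2 = 18/2 = 9, a_6 = floor((12 + 12)/9) = 2.
  m_7 = 9*2 - 12 = 6, d_7 = (162 - 6^2)/9 = 126/9 = 14, a_7 = floor((12 + 6)/14) = 1.
  m_8 = 14*1 - 6 = 8, d_8 = (162 - 8^2)/14 = 98/14 = 7, a_8 = floor((12 + 8)/7) = 2.
  m_9 = 7*2 - 8 = 6, d_9 = (162 - 6^2)/7 = 126/7 = 18, a_9 = floor((12 + 6)/18) = 1.
  m_10 = 18*1 - 6 = 12, d_10 = (162 - 12^2)/18 = 18/18 = 1, a_10 = floor((12 + 12)/1) = 24.
  m_11 = 1*24 - 12 = 12, d_11 = (162 - 12^2)/1 = 18/1 = 18: (m_11, d_11) = (m_1, d_1) = (12, 18), so from here the quotients repeat a_1, ..., a_10; the period length is 10.
Hence the expansion of sqrt(162) is a_0 = 12 followed by the repeating block 1, 2, 1, 2, 12, 2, 1, 2, 1, 24 (period 10).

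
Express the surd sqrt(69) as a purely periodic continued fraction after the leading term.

[8; (3, 3, 1, 4, 1, 3, 3, 16)]

Write x_i = (sqrt(69) + m_i)/d_i with (m_0, d_0) = (0, 1). a_0 = floor(sqrt(69)) = 8, since 8^2 = 64 <= 69 < 81 = 9^2.
Iterate m_{i+1} = d_i*a_i - m_i, d_{i+1} = (69 - m_{i+1}^2)/d_i, a_{i+1} = floor((a_0 + m_{i+1})/d_{i+1}):
  m_1 = 1*8 - 0 = 8, d_1 = (69 - 8^2)/1 = 5/1 = 5, a_1 = floor((8 + 8)/5) = 3.
  m_2 = 5*3 - 8 = 7, d_2 = (69 - 7^2)/5 = 20/5 = 4, a_2 = floor((8 + 7)/4) = 3.
  m_3 = 4*3 - 7 = 5, d_3 = (69 - 5^2)/4 = 44/4 = 11, a_3 = floor((8 + 5)/11) = 1.
  m_4 = 11*1 - 5 = 6, d_4 = (69 - 6^2)/11 = 33/11 = 3, a_4 = floor((8 + 6)/3) = 4.
  m_5 = 3*4 - 6 = 6, d_5 = (69 - 6^2)/3 = 33/3 = 11, a_5 = floor((8 + 6)/11) = 1.
  m_6 = 11*1 - 6 = 5, d_6 = (69 - 5^2)/11 = 44/11 = 4, a_6 = floor((8 + 5)/4) = 3.
  m_7 = 4*3 - 5 = 7, d_7 = (69 - 7^2)/4 = 20/4 = 5, a_7 = floor((8 + 7)/5) = 3.
  m_8 = 5*3 - 7 = 8, d_8 = (69 - 8^2)/5 = 5/5 = 1, a_8 = floor((8 + 8)/1) = 16.
  m_9 = 1*16 - 8 = 8, d_9 = (69 - 8^2)/1 = 5/1 = 5: (m_9, d_9) = (m_1, d_1) = (8, 5), so from here the quotients repeat a_1, ..., a_8; the period length is 8.
Hence the expansion of sqrt(69) is a_0 = 8 followed by the repeating block 3, 3, 1, 4, 1, 3, 3, 16 (period 8).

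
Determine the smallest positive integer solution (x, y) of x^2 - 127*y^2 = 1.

(x, y) = (4730624, 419775)

First expand sqrt(127) as a continued fraction. With x_i = (sqrt(127) + m_i)/d_i and (m_0, d_0) = (0, 1): a_0 = floor(sqrt(127)) = 11, since 11^2 = 121 <= 127 < 144 = 12^2.
Iterate m_{i+1} = d_i*a_i - m_i, d_{i+1} = (127 - m_{i+1}^2)/d_i, a_{i+1} = floor((a_0 + m_{i+1})/d_{i+1}):
  m_1 = 1*11 - 0 = 11, d_1 = (127 - 11^2)/1 = 6/1 = 6, a_1 = floor((11 + 11)/6) = 3.
  m_2 = 6*3 - 11 = 7, d_2 = (127 - 7^2)/6 = 78/6 = 13, a_2 = floor((11 + 7)/13) = 1.
  m_3 = 13*1 - 7 = 6, d_3 = (127 - 6^2)/13 = 91/13 = 7, a_3 = floor((11 + 6)/7) = 2.
  m_4 = 7*2 - 6 = 8, d_4 = (127 - 8^2)/7 = 63/7 = 9, a_4 = floor((11 + 8)/9) = 2.
  m_5 = 9*2 - 8 = 10, d_5 = (127 - 10^2)/9 = 27/9 = 3, a_5 = floor((11 + 10)/3) = 7.
  m_6 = 3*7 - 10 = 11, d_6 = (127 - 11^2)/3 = 6/3 = 2, a_6 = floor((11 + 11)/2) = 11.
  m_7 = 2*11 - 11 = 11, d_7 = (127 - 11^2)/2 = 6/2 = 3, a_7 = floor((11 + 11)/3) = 7.
  m_8 = 3*7 - 11 = 10, d_8 = (127 - 10^2)/3 = 27/3 = 9, a_8 = floor((11 + 10)/9) = 2.
  m_9 = 9*2 - 10 = 8, d_9 = (127 - 8^2)/9 = 63/9 = 7, a_9 = floor((11 + 8)/7) = 2.
  m_10 = 7*2 - 8 = 6, d_10 = (127 - 6^2)/7 = 91/7 = 13, a_10 = floor((11 + 6)/13) = 1.
  m_11 = 13*1 - 6 = 7, d_11 = (127 - 7^2)/13 = 78/13 = 6, a_11 = floor((11 + 7)/6) = 3.
  m_12 = 6*3 - 7 = 11, d_12 = (127 - 11^2)/6 = 6/6 = 1, a_12 = floor((11 + 11)/1) = 22.
  m_13 = 1*22 - 11 = 11, d_13 = (127 - 11^2)/1 = 6/1 = 6: (m_13, d_13) = (m_1, d_1) = (11, 6), so from here the quotients repeat a_1, ..., a_12; the period length is 12.
So sqrt(127) = [11; (3, 1, 2, 2, 7, 11, 7, 2, 2, 1, 3, 22)] with period length k = 12.
k is even, so the fundamental solution of x^2 - 127y^2 = 1 is (p_{k-1}, q_{k-1}) = (p_11, q_11); compute convergents through index 11.
Convergents (p_i = a_i*p_{i-1} + p_{i-2}, q_i = a_i*q_{i-1} + q_{i-2} with p_{-2}=0, p_{-1}=1, q_{-2}=1, q_{-1}=0):
  i=0: a_0=11, p_0 = 11*1 + 0 = 11, q_0 = 11*0 + 1 = 1.
  i=1: a_1=3, p_1 = 3*11 + 1 = 34, q_1 = 3*1 + 0 = 3.
  i=2: a_2=1, p_2 = 1*34 + 11 = 45, q_2 = 1*3 + 1 = 4.
  i=3: a_3=2, p_3 = 2*45 + 34 = 124, q_3 = 2*4 + 3 = 11.
  i=4: a_4=2, p_4 = 2*124 + 45 = 293, q_4 = 2*11 + 4 = 26.
  i=5: a_5=7, p_5 = 7*293 + 124 = 2175, q_5 = 7*26 + 11 = 193.
  i=6: a_6=11, p_6 = 11*2175 + 293 = 24218, q_6 = 11*193 + 26 = 2149.
  i=7: a_7=7, p_7 = 7*24218 + 2175 = 171701, q_7 = 7*2149 + 193 = 15236.
  i=8: a_8=2, p_8 = 2*171701 + 24218 = 367620, q_8 = 2*15236 + 2149 = 32621.
  i=9: a_9=2, p_9 = 2*367620 + 171701 = 906941, q_9 = 2*32621 + 15236 = 80478.
  i=10: a_10=1, p_10 = 1*906941 + 367620 = 1274561, q_10 = 1*80478 + 32621 = 113099.
  i=11: a_11=3, p_11 = 3*1274561 + 906941 = 4730624, q_11 = 3*113099 + 80478 = 419775.
Check: 4730624^2 - 127*419775^2 = 22378803429376 - 22378803429375 = 1, so (x, y) = (4730624, 419775) solves the equation, and by the theorem it is the least positive solution.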